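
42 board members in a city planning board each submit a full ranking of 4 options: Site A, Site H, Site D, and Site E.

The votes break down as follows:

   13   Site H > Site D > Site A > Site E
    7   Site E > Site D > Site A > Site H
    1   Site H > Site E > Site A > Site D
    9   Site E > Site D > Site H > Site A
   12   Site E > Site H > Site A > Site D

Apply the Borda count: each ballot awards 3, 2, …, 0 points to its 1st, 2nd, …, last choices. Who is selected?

Site E

Borda scores:
  Site A: 13·1 + 7·1 + 1 + 9·0 + 12·1 = 33
  Site H: 13·3 + 7·0 + 3 + 9·1 + 12·2 = 75
  Site D: 13·2 + 7·2 + 0 + 9·2 + 12·0 = 58
  Site E: 13·0 + 7·3 + 2 + 9·3 + 12·3 = 86
Site E has the highest total.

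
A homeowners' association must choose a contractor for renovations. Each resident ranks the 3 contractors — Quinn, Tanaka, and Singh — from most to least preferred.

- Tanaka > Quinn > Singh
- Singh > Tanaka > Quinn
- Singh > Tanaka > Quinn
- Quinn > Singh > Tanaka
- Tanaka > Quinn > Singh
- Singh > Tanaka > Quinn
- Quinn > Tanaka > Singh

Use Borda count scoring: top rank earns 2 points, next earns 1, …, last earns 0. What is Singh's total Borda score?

Borda scores:
  Quinn: 1 + 0 + 0 + 2 + 1 + 0 + 2 = 6
  Tanaka: 2 + 1 + 1 + 0 + 2 + 1 + 1 = 8
  Singh: 0 + 2 + 2 + 1 + 0 + 2 + 0 = 7

7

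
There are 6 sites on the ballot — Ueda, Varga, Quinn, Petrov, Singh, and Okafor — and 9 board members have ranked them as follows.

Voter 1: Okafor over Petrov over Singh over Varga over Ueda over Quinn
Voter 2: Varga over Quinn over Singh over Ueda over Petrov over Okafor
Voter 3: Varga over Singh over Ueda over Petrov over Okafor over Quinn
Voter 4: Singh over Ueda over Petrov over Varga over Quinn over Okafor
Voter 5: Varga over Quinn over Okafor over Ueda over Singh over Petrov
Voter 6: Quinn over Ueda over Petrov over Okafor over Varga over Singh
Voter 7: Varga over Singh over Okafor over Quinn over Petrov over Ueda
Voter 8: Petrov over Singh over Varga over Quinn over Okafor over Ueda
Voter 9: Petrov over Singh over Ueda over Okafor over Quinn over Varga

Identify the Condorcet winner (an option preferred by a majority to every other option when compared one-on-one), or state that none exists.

There is no Condorcet winner

Head-to-head results (9 voters total):
Ueda vs Varga: Varga wins 6–3.
Ueda vs Quinn: Quinn wins 5–4.
Ueda vs Petrov: Ueda wins 5–4.
Ueda vs Singh: Singh wins 7–2.
Ueda vs Okafor: Ueda wins 5–4.
Varga vs Quinn: Varga wins 7–2.
Varga vs Petrov: Petrov wins 5–4.
Varga vs Singh: Varga wins 5–4.
Varga vs Okafor: Varga wins 6–3.
Quinn vs Petrov: Petrov wins 5–4.
Quinn vs Singh: Singh wins 6–3.
Quinn vs Okafor: Quinn wins 5–4.
Petrov vs Singh: Singh wins 5–4.
Petrov vs Okafor: Petrov wins 6–3.
Singh vs Okafor: Singh wins 6–3.
No candidate beats all others: Ueda beats Petrov beats Varga beats Ueda, a majority cycle.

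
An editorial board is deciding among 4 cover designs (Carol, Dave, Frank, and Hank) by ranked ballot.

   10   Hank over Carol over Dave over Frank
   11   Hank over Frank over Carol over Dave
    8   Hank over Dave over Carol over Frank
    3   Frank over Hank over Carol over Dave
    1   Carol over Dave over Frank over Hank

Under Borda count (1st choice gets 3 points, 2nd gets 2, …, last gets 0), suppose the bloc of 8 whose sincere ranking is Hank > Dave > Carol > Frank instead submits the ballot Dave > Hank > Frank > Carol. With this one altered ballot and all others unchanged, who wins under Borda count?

Hank

Borda totals with the altered ballot: Carol 37, Dave 36, Frank 40, Hank 85.
The winner is unchanged: still Hank.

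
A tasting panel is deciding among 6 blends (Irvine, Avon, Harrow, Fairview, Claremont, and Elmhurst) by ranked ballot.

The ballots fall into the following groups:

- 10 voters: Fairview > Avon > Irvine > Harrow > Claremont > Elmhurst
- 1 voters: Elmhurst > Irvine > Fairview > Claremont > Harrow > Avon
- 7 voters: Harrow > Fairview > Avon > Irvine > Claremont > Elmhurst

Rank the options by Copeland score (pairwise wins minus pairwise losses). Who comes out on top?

Fairview

Pairwise results:
  Irvine vs Avon: Avon wins 17–1.
  Irvine vs Harrow: Irvine wins 11–7.
  Irvine vs Fairview: Fairview wins 17–1.
  Irvine vs Claremont: Irvine wins 18–0.
  Irvine vs Elmhurst: Irvine wins 17–1.
  Avon vs Harrow: Avon wins 10–8.
  Avon vs Fairview: Fairview wins 18–0.
  Avon vs Claremont: Avon wins 17–1.
  Avon vs Elmhurst: Avon wins 17–1.
  Harrow vs Fairview: Fairview wins 11–7.
  Harrow vs Claremont: Harrow wins 17–1.
  Harrow vs Elmhurst: Harrow wins 17–1.
  Fairview vs Claremont: Fairview wins 18–0.
  Fairview vs Elmhurst: Fairview wins 17–1.
  Claremont vs Elmhurst: Claremont wins 17–1.
Copeland scores (wins − losses):
  Irvine: 3 − 2 = 1
  Avon: 4 − 1 = 3
  Harrow: 2 − 3 = -1
  Fairview: 5 − 0 = 5
  Claremont: 1 − 4 = -3
  Elmhurst: 0 − 5 = -5
Fairview has the best Copeland score.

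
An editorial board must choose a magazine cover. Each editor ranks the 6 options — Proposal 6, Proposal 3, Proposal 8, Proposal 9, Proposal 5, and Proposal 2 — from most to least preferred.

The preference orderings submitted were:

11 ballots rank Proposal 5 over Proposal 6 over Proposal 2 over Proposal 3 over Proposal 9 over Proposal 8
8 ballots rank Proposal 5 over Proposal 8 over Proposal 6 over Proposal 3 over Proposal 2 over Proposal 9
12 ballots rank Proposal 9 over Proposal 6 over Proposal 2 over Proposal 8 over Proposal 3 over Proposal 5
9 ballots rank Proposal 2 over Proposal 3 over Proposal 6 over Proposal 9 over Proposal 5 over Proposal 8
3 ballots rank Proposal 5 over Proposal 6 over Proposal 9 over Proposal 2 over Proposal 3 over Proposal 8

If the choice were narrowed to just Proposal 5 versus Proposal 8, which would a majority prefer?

Ballots ranking Proposal 5 above Proposal 8: 11+8+9+3 = 31.
Ballots ranking Proposal 8 above Proposal 5: 12.
Proposal 5 wins the head-to-head, 31–12.

Proposal 5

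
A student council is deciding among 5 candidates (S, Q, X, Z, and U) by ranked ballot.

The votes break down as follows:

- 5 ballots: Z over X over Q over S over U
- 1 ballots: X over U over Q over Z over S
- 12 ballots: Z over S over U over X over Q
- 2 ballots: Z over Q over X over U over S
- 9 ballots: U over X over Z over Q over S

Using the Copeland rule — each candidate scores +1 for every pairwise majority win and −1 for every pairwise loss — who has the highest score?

Pairwise results:
  S vs Q: Q wins 17–12.
  S vs X: X wins 17–12.
  S vs Z: Z wins 29–0.
  S vs U: S wins 17–12.
  Q vs X: X wins 27–2.
  Q vs Z: Z wins 28–1.
  Q vs U: U wins 22–7.
  X vs Z: Z wins 19–10.
  X vs U: U wins 21–8.
  Z vs U: Z wins 19–10.
Copeland scores (wins − losses):
  S: 1 − 3 = -2
  Q: 1 − 3 = -2
  X: 2 − 2 = 0
  Z: 4 − 0 = 4
  U: 2 − 2 = 0
Z has the best Copeland score.

Z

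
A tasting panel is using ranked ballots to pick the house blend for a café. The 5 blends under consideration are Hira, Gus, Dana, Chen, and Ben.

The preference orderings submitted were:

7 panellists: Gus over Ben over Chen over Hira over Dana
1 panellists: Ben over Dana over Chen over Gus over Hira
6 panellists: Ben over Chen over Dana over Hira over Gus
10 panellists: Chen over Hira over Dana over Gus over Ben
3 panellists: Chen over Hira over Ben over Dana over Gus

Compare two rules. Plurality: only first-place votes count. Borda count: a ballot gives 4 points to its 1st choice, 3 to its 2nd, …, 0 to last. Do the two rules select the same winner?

Yes

Plurality first-place counts: Hira 0, Gus 7, Dana 0, Chen 13, Ben 7 → Chen.
Borda totals: Hira 52, Gus 39, Dana 38, Chen 86, Ben 55 → Chen.
The two rules agree on Chen.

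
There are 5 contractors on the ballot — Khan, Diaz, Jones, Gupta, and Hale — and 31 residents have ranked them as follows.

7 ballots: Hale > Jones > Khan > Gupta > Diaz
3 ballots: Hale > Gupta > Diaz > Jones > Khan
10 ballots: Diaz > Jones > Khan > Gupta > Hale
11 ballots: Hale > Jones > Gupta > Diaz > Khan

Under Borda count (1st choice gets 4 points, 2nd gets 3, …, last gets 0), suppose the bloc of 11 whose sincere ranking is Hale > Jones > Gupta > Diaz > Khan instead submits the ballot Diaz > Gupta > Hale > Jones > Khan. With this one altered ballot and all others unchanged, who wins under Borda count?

Borda totals with the altered ballot: Khan 34, Diaz 90, Jones 65, Gupta 59, Hale 62.
The switch changes the winner from Jones to Diaz.

Diaz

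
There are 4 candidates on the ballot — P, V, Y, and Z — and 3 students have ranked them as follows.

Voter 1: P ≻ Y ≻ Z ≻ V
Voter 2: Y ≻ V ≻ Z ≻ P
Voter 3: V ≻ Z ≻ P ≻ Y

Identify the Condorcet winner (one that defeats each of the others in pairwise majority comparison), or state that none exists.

None — there is no Condorcet winner

Head-to-head results (3 voters total):
P vs V: V wins 2–1.
P vs Y: P wins 2–1.
P vs Z: Z wins 2–1.
V vs Y: Y wins 2–1.
V vs Z: V wins 2–1.
Y vs Z: Y wins 2–1.
No candidate beats all others: P beats Y beats V beats P, a majority cycle.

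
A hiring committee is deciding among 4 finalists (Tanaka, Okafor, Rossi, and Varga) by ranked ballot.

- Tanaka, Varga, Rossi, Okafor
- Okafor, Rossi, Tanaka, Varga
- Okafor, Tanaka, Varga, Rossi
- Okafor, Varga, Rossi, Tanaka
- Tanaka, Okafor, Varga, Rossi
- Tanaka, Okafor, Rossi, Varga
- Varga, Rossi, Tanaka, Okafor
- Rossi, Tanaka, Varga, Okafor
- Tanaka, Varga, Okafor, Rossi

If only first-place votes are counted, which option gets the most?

Tanaka

First-place vote totals:
  Tanaka: 4
  Okafor: 3
  Rossi: 1
  Varga: 1
Tanaka has the most first-place votes.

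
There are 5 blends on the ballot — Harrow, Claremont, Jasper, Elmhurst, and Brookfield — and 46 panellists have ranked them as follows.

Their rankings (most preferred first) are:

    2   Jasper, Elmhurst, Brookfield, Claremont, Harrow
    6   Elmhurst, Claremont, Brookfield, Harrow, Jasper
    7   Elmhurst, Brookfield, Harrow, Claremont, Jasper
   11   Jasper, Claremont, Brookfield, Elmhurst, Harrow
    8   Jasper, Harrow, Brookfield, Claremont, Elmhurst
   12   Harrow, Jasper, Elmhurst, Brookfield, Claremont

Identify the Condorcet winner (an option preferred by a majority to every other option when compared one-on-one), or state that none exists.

Head-to-head results (46 voters total):
Harrow vs Claremont: Harrow wins 27–19.
Harrow vs Jasper: Harrow wins 25–21.
Harrow vs Elmhurst: Elmhurst wins 26–20.
Harrow vs Brookfield: Brookfield wins 26–20.
Claremont vs Jasper: Jasper wins 33–13.
Claremont vs Elmhurst: Elmhurst wins 27–19.
Claremont vs Brookfield: Brookfield wins 29–17.
Jasper vs Elmhurst: Jasper wins 33–13.
Jasper vs Brookfield: Jasper wins 33–13.
Elmhurst vs Brookfield: Elmhurst wins 27–19.
No candidate beats all others: Harrow beats Jasper beats Elmhurst beats Harrow, a majority cycle.

None — there is no Condorcet winner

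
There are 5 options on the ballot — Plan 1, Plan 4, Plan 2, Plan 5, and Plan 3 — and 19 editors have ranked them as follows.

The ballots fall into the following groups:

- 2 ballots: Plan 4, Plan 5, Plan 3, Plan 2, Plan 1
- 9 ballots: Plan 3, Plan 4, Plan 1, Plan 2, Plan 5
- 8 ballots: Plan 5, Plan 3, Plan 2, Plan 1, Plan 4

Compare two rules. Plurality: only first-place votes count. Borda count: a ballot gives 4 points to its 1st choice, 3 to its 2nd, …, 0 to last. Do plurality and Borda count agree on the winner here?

Yes

Plurality first-place counts: Plan 1 0, Plan 4 2, Plan 2 0, Plan 5 8, Plan 3 9 → Plan 3.
Borda totals: Plan 1 26, Plan 4 35, Plan 2 27, Plan 5 38, Plan 3 64 → Plan 3.
The two rules agree on Plan 3.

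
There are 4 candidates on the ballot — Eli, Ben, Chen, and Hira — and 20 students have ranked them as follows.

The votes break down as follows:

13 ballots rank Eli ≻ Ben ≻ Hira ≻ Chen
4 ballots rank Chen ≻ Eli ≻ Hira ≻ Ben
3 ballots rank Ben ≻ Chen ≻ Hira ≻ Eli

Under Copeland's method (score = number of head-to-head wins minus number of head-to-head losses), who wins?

Pairwise results:
  Eli vs Ben: Eli wins 17–3.
  Eli vs Chen: Eli wins 13–7.
  Eli vs Hira: Eli wins 17–3.
  Ben vs Chen: Ben wins 16–4.
  Ben vs Hira: Ben wins 16–4.
  Chen vs Hira: Hira wins 13–7.
Copeland scores (wins − losses):
  Eli: 3 − 0 = 3
  Ben: 2 − 1 = 1
  Chen: 0 − 3 = -3
  Hira: 1 − 2 = -1
Eli has the best Copeland score.

Eli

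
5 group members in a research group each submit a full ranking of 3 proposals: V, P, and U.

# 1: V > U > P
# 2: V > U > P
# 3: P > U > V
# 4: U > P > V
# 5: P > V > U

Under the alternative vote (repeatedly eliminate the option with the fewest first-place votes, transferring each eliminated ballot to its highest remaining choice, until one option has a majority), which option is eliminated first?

Round 1: V 2, P 2, U 1. U has the fewest and is eliminated.
Round 2: P 3, V 2. P has a majority.

U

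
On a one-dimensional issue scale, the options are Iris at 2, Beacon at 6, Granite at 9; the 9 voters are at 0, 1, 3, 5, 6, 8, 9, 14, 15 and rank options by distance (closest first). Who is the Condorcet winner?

With single-peaked preferences on a line, the Condorcet winner is the candidate closest to the median voter.
The median voter (position 6) is closest to Beacon at 6.
Check: Beacon vs Iris — voters closer to Beacon: 6 of 9.

Beacon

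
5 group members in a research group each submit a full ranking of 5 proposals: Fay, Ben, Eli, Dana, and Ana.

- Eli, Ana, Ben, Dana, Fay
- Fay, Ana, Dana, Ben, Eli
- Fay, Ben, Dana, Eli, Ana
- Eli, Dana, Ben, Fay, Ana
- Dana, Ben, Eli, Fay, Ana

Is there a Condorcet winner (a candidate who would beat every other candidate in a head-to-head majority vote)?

Head-to-head results (5 voters total):
Fay vs Ben: Ben wins 3–2.
Fay vs Eli: Eli wins 3–2.
Fay vs Dana: Dana wins 3–2.
Fay vs Ana: Fay wins 4–1.
Ben vs Eli: Ben wins 3–2.
Ben vs Dana: Dana wins 3–2.
Ben vs Ana: Ben wins 3–2.
Eli vs Dana: Dana wins 3–2.
Eli vs Ana: Eli wins 4–1.
Dana vs Ana: Dana wins 3–2.
Dana beats each rival — Fay (3–2), Ben (3–2), Eli (3–2), Ana (3–2) — so Dana is the Condorcet winner.

Yes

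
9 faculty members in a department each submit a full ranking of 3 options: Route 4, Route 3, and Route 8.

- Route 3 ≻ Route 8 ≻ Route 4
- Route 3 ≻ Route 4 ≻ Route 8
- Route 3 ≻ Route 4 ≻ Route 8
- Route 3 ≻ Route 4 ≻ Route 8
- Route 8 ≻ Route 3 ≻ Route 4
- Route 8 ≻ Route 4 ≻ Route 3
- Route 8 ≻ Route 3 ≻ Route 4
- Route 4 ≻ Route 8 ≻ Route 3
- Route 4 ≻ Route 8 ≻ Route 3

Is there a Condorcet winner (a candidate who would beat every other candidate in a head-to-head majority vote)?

Head-to-head results (9 voters total):
Route 4 vs Route 3: Route 3 wins 6–3.
Route 4 vs Route 8: Route 4 wins 5–4.
Route 3 vs Route 8: Route 8 wins 5–4.
No candidate beats all others: Route 4 beats Route 8 beats Route 3 beats Route 4, a majority cycle.

No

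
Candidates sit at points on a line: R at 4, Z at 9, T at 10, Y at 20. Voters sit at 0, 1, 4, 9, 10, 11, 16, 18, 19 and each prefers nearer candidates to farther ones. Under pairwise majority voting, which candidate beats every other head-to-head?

With single-peaked preferences on a line, the Condorcet winner is the candidate closest to the median voter.
The median voter (position 10) is closest to T at 10.
Check: T vs Z — voters closer to T: 5 of 9.

T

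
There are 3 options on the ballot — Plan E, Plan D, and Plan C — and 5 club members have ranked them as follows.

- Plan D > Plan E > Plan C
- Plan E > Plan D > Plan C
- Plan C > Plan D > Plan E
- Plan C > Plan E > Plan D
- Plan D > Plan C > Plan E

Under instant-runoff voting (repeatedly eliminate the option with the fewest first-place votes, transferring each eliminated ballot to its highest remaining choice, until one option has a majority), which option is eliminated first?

Plan E

Round 1: Plan D 2, Plan C 2, Plan E 1. Plan E has the fewest and is eliminated.
Round 2: Plan D 3, Plan C 2. Plan D has a majority.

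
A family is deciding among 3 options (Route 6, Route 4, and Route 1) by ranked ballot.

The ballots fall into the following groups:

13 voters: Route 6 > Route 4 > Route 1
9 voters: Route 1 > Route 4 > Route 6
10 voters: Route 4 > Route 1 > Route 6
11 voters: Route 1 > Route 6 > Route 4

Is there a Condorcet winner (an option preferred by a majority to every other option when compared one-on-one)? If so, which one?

Head-to-head results (43 voters total):
Route 6 vs Route 4: Route 6 wins 24–19.
Route 6 vs Route 1: Route 1 wins 30–13.
Route 4 vs Route 1: Route 4 wins 23–20.
No candidate beats all others: Route 6 beats Route 4 beats Route 1 beats Route 6, a majority cycle.

None — there is no Condorcet winner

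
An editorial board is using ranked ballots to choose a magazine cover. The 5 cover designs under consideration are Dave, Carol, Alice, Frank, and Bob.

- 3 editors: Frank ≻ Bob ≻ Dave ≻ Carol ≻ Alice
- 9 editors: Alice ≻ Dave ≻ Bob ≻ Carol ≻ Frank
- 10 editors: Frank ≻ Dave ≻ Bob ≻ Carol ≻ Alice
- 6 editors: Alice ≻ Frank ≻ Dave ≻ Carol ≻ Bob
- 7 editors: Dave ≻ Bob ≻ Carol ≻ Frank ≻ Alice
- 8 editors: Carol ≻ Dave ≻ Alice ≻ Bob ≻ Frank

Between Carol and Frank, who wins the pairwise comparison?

Ballots ranking Carol above Frank: 9+7+8 = 24.
Ballots ranking Frank above Carol: 3+10+6 = 19.
Carol wins the head-to-head, 24–19.

Carol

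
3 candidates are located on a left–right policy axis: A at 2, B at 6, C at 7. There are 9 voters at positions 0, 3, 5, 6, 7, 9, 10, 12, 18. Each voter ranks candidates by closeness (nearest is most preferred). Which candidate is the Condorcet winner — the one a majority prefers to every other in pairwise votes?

C

With single-peaked preferences on a line, the Condorcet winner is the candidate closest to the median voter.
The median voter (position 7) is closest to C at 7.
Check: C vs A — voters closer to C: 7 of 9.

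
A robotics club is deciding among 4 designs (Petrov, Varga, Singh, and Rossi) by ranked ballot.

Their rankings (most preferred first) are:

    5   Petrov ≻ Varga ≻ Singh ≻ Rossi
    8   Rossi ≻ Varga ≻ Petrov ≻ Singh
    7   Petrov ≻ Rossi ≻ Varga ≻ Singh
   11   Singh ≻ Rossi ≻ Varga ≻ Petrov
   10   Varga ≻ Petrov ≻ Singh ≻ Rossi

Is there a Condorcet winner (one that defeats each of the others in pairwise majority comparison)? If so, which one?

There is no Condorcet winner

Head-to-head results (41 voters total):
Petrov vs Varga: Varga wins 29–12.
Petrov vs Singh: Petrov wins 30–11.
Petrov vs Rossi: Petrov wins 22–19.
Varga vs Singh: Varga wins 30–11.
Varga vs Rossi: Rossi wins 26–15.
Singh vs Rossi: Singh wins 26–15.
No candidate beats all others: Petrov beats Rossi beats Varga beats Petrov, a majority cycle.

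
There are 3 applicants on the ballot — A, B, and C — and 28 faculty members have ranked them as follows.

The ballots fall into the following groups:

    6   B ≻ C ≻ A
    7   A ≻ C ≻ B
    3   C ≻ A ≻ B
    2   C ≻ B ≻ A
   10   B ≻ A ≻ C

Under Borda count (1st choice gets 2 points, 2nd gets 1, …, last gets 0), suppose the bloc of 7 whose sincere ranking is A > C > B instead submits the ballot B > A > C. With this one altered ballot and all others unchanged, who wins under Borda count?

Borda totals with the altered ballot: A 20, B 48, C 16.
The winner is unchanged: still B.

B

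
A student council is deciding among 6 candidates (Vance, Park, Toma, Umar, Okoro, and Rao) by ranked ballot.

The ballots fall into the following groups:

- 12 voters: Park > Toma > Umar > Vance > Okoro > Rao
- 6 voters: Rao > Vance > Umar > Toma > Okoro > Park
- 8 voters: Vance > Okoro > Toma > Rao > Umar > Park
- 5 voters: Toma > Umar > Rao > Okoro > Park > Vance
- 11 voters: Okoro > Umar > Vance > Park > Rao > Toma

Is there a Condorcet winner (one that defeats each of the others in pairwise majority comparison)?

No

Head-to-head results (42 voters total):
Vance vs Park: Vance wins 25–17.
Vance vs Toma: Vance wins 25–17.
Vance vs Umar: Umar wins 28–14.
Vance vs Okoro: Vance wins 26–16.
Vance vs Rao: Vance wins 31–11.
Park vs Toma: Park wins 23–19.
Park vs Umar: Umar wins 30–12.
Park vs Okoro: Okoro wins 30–12.
Park vs Rao: Park wins 23–19.
Toma vs Umar: Toma wins 25–17.
Toma vs Okoro: Toma wins 23–19.
Toma vs Rao: Toma wins 25–17.
Umar vs Okoro: Umar wins 23–19.
Umar vs Rao: Umar wins 28–14.
Okoro vs Rao: Okoro wins 31–11.
No candidate beats all others: Vance beats Toma beats Umar beats Vance, a majority cycle.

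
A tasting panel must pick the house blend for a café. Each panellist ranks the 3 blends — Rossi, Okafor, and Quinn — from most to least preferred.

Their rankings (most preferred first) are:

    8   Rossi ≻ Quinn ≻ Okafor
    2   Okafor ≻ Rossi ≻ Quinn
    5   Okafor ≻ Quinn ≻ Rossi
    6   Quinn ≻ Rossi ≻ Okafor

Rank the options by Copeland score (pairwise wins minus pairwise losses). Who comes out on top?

Pairwise results:
  Rossi vs Okafor: Rossi wins 14–7.
  Rossi vs Quinn: Quinn wins 11–10.
  Okafor vs Quinn: Quinn wins 14–7.
Copeland scores (wins − losses):
  Rossi: 1 − 1 = 0
  Okafor: 0 − 2 = -2
  Quinn: 2 − 0 = 2
Quinn has the best Copeland score.

Quinn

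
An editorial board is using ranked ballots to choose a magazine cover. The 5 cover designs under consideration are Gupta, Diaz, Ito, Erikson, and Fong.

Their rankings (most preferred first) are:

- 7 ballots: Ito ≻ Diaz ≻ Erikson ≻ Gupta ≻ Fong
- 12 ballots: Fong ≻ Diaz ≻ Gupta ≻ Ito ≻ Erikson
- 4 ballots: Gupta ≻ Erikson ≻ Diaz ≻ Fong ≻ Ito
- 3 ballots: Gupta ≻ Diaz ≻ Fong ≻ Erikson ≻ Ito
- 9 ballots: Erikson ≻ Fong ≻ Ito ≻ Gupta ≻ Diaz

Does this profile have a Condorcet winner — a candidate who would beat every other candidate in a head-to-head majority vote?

No

Head-to-head results (35 voters total):
Gupta vs Diaz: Diaz wins 19–16.
Gupta vs Ito: Gupta wins 19–16.
Gupta vs Erikson: Gupta wins 19–16.
Gupta vs Fong: Fong wins 21–14.
Diaz vs Ito: Diaz wins 19–16.
Diaz vs Erikson: Diaz wins 22–13.
Diaz vs Fong: Fong wins 21–14.
Ito vs Erikson: Ito wins 19–16.
Ito vs Fong: Fong wins 28–7.
Erikson vs Fong: Erikson wins 20–15.
No candidate beats all others: Gupta beats Erikson beats Fong beats Gupta, a majority cycle.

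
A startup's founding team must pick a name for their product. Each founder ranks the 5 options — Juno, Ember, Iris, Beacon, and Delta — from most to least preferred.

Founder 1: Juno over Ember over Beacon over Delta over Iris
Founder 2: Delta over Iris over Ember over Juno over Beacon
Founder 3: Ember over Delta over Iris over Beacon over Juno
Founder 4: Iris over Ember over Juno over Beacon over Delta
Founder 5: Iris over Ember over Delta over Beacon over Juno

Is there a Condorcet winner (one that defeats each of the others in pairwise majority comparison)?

Head-to-head results (5 voters total):
Juno vs Ember: Ember wins 4–1.
Juno vs Iris: Iris wins 4–1.
Juno vs Beacon: Juno wins 3–2.
Juno vs Delta: Delta wins 3–2.
Ember vs Iris: Iris wins 3–2.
Ember vs Beacon: Ember wins 5–0.
Ember vs Delta: Ember wins 4–1.
Iris vs Beacon: Iris wins 4–1.
Iris vs Delta: Delta wins 3–2.
Beacon vs Delta: Delta wins 3–2.
No candidate beats all others: Ember beats Delta beats Iris beats Ember, a majority cycle.

No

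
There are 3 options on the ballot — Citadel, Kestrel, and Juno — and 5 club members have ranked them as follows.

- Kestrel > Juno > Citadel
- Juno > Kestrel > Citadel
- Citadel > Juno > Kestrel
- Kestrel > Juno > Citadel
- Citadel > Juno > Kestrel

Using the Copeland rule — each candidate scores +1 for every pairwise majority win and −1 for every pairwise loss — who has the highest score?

Pairwise results:
  Citadel vs Kestrel: Kestrel wins 3–2.
  Citadel vs Juno: Juno wins 3–2.
  Kestrel vs Juno: Juno wins 3–2.
Copeland scores (wins − losses):
  Citadel: 0 − 2 = -2
  Kestrel: 1 − 1 = 0
  Juno: 2 − 0 = 2
Juno has the best Copeland score.

Juno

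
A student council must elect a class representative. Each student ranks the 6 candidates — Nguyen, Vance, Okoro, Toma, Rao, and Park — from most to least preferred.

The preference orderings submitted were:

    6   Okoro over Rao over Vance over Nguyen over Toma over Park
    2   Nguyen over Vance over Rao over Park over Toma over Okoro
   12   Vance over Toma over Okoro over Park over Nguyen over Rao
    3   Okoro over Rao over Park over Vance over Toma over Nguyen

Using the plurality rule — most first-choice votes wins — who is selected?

First-place vote totals:
  Nguyen: 2
  Vance: 12
  Okoro: 9
  Toma: 0
  Rao: 0
  Park: 0
Vance has the most first-place votes.

Vance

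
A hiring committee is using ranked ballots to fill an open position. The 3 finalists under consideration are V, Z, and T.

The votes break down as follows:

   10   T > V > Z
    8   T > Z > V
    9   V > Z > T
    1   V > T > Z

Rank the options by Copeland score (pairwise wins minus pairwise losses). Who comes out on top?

T

Pairwise results:
  V vs Z: V wins 20–8.
  V vs T: T wins 18–10.
  Z vs T: T wins 19–9.
Copeland scores (wins − losses):
  V: 1 − 1 = 0
  Z: 0 − 2 = -2
  T: 2 − 0 = 2
T has the best Copeland score.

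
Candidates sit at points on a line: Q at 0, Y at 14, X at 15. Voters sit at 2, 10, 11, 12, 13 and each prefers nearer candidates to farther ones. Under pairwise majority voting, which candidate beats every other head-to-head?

Y

With single-peaked preferences on a line, the Condorcet winner is the candidate closest to the median voter.
The median voter (position 11) is closest to Y at 14.
Check: Y vs X — voters closer to Y: 5 of 5.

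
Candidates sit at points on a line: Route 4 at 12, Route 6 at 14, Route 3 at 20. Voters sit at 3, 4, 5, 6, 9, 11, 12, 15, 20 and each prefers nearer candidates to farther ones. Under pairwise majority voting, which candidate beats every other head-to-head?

With single-peaked preferences on a line, the Condorcet winner is the candidate closest to the median voter.
The median voter (position 9) is closest to Route 4 at 12.
Check: Route 4 vs Route 6 — voters closer to Route 4: 7 of 9.

Route 4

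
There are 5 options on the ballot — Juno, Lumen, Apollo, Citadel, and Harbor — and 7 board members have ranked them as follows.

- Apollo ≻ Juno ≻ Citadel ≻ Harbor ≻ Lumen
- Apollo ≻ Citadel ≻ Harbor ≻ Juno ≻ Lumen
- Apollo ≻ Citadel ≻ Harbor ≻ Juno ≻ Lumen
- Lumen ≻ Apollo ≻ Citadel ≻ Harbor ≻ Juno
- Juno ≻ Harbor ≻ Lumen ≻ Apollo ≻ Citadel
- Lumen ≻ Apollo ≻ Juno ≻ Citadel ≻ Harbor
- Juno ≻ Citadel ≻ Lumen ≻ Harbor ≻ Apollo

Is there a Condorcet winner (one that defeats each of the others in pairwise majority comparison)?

No

Head-to-head results (7 voters total):
Juno vs Lumen: Juno wins 5–2.
Juno vs Apollo: Apollo wins 5–2.
Juno vs Citadel: Juno wins 4–3.
Juno vs Harbor: Juno wins 4–3.
Lumen vs Apollo: Lumen wins 4–3.
Lumen vs Citadel: Citadel wins 4–3.
Lumen vs Harbor: Harbor wins 4–3.
Apollo vs Citadel: Apollo wins 6–1.
Apollo vs Harbor: Apollo wins 5–2.
Citadel vs Harbor: Citadel wins 6–1.
No candidate beats all others: Juno beats Lumen beats Apollo beats Juno, a majority cycle.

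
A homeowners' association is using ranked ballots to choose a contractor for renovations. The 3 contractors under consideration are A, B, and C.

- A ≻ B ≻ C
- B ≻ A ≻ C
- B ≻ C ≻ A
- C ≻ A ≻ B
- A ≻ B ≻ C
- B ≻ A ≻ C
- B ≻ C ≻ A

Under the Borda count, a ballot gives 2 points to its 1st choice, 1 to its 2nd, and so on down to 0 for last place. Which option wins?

B

Borda scores:
  A: 2 + 1 + 0 + 1 + 2 + 1 + 0 = 7
  B: 1 + 2 + 2 + 0 + 1 + 2 + 2 = 10
  C: 0 + 0 + 1 + 2 + 0 + 0 + 1 = 4
B has the highest total.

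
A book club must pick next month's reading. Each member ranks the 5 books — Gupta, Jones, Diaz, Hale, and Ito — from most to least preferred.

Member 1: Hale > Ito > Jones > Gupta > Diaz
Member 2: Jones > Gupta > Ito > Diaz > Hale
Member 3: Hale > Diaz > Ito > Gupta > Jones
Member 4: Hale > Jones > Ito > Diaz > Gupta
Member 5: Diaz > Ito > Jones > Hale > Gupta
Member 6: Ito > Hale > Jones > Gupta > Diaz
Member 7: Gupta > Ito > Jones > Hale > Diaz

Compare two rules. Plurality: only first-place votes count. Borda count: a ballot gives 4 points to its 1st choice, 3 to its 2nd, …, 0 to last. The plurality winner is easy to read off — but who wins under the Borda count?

Plurality first-place counts: Gupta 1, Jones 1, Diaz 1, Hale 3, Ito 1 → Hale.
Borda totals: Gupta 10, Jones 15, Diaz 9, Hale 17, Ito 19 → Ito.

Ito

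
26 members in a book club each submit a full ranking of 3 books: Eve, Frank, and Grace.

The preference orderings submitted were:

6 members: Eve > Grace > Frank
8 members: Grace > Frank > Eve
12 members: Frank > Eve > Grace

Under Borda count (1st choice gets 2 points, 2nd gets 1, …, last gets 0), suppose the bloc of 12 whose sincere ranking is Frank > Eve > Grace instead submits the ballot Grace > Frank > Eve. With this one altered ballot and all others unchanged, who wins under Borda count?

Borda totals with the altered ballot: Eve 12, Frank 20, Grace 46.
The switch changes the winner from Frank to Grace.

Grace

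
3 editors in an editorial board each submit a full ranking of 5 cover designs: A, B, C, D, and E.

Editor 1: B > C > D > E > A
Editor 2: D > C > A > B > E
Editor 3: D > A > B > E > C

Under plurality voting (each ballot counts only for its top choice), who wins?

First-place vote totals:
  A: 0
  B: 1
  C: 0
  D: 2
  E: 0
D has the most first-place votes.

D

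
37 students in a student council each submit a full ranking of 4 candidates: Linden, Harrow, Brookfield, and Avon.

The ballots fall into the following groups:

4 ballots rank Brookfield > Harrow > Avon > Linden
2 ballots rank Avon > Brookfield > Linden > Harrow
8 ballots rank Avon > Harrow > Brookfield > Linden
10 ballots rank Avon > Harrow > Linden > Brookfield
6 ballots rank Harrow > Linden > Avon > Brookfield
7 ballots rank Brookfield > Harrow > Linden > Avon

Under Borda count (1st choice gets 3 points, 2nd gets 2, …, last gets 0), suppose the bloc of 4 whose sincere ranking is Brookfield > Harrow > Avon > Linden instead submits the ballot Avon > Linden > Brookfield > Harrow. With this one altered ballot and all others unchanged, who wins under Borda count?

Borda totals with the altered ballot: Linden 39, Harrow 68, Brookfield 37, Avon 78.
The switch changes the winner from Harrow to Avon.

Avon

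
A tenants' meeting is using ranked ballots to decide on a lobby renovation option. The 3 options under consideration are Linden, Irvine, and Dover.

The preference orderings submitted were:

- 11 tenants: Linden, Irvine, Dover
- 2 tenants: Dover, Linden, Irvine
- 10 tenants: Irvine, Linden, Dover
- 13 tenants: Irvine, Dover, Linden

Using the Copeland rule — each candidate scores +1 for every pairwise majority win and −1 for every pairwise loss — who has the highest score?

Pairwise results:
  Linden vs Irvine: Irvine wins 23–13.
  Linden vs Dover: Linden wins 21–15.
  Irvine vs Dover: Irvine wins 34–2.
Copeland scores (wins − losses):
  Linden: 1 − 1 = 0
  Irvine: 2 − 0 = 2
  Dover: 0 − 2 = -2
Irvine has the best Copeland score.

Irvine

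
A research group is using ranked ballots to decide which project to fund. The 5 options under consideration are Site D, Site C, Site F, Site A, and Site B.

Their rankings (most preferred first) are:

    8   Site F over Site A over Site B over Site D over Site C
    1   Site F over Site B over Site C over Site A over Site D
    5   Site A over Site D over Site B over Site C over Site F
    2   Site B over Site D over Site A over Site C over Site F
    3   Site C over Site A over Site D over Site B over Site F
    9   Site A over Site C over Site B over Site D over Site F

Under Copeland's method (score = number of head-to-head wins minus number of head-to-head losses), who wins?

Pairwise results:
  Site D vs Site C: Site D wins 15–13.
  Site D vs Site F: Site D wins 19–9.
  Site D vs Site A: Site A wins 26–2.
  Site D vs Site B: Site B wins 20–8.
  Site C vs Site F: Site C wins 19–9.
  Site C vs Site A: Site A wins 24–4.
  Site C vs Site B: Site B wins 16–12.
  Site F vs Site A: Site A wins 19–9.
  Site F vs Site B: Site B wins 19–9.
  Site A vs Site B: Site A wins 25–3.
Copeland scores (wins − losses):
  Site D: 2 − 2 = 0
  Site C: 1 − 3 = -2
  Site F: 0 − 4 = -4
  Site A: 4 − 0 = 4
  Site B: 3 − 1 = 2
Site A has the best Copeland score.

Site A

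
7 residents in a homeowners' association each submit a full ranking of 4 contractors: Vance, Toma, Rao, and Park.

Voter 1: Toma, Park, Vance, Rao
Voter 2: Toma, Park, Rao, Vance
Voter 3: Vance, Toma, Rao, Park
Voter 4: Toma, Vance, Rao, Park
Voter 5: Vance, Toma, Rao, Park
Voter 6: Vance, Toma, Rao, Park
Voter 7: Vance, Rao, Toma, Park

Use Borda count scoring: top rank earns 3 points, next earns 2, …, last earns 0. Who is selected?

Borda scores:
  Vance: 1 + 0 + 3 + 2 + 3 + 3 + 3 = 15
  Toma: 3 + 3 + 2 + 3 + 2 + 2 + 1 = 16
  Rao: 0 + 1 + 1 + 1 + 1 + 1 + 2 = 7
  Park: 2 + 2 + 0 + 0 + 0 + 0 + 0 = 4
Toma has the highest total.

Toma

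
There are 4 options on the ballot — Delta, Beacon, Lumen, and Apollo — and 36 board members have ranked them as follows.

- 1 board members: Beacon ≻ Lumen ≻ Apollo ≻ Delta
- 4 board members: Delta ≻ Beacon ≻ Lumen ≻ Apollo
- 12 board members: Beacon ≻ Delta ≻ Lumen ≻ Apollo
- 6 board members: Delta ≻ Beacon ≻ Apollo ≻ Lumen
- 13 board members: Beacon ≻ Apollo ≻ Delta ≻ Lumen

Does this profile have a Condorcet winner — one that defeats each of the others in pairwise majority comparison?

Yes

Head-to-head results (36 voters total):
Delta vs Beacon: Beacon wins 26–10.
Delta vs Lumen: Delta wins 35–1.
Delta vs Apollo: Delta wins 22–14.
Beacon vs Lumen: Beacon wins 36–0.
Beacon vs Apollo: Beacon wins 36–0.
Lumen vs Apollo: Apollo wins 19–17.
Beacon beats each rival — Delta (26–10), Lumen (36–0), Apollo (36–0) — so Beacon is the Condorcet winner.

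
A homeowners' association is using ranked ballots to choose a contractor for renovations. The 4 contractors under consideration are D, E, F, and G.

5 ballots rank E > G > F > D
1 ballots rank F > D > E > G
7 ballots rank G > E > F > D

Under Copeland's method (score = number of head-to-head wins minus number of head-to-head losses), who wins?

Pairwise results:
  D vs E: E wins 12–1.
  D vs F: F wins 13–0.
  D vs G: G wins 12–1.
  E vs F: E wins 12–1.
  E vs G: G wins 7–6.
  F vs G: G wins 12–1.
Copeland scores (wins − losses):
  D: 0 − 3 = -3
  E: 2 − 1 = 1
  F: 1 − 2 = -1
  G: 3 − 0 = 3
G has the best Copeland score.

G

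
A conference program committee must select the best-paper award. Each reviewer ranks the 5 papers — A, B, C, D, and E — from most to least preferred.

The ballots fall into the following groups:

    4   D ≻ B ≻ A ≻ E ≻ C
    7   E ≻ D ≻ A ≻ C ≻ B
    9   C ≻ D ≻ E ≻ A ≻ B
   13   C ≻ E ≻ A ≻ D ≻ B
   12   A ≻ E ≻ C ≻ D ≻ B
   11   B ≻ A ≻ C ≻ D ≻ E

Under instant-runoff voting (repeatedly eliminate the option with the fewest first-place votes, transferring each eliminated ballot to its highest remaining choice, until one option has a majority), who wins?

Round 1: C 22, A 12, B 11, E 7, D 4. D has the fewest and is eliminated.
Round 2: C 22, B 15, A 12, E 7. E has the fewest and is eliminated.
Round 3: C 22, A 19, B 15. B has the fewest and is eliminated.
Round 4: A 34, C 22. A has a majority.

A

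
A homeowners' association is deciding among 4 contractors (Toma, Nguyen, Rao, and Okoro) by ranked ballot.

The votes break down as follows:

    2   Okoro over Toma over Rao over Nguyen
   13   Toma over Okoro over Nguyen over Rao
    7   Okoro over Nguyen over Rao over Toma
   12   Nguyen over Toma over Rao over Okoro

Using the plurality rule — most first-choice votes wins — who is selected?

Toma

First-place vote totals:
  Toma: 13
  Nguyen: 12
  Rao: 0
  Okoro: 9
Toma has the most first-place votes.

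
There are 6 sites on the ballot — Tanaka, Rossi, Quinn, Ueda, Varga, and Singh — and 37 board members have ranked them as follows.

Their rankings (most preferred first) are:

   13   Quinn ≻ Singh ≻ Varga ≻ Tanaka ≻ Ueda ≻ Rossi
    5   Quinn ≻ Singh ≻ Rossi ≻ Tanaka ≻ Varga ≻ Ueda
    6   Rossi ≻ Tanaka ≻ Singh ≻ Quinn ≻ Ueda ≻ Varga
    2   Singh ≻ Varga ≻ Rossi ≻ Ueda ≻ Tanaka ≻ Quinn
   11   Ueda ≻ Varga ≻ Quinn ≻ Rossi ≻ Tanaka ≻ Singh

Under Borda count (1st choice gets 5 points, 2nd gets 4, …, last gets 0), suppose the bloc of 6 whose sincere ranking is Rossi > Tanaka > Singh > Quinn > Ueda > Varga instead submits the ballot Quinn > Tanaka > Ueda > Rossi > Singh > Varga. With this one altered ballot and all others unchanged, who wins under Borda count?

Quinn

Borda totals with the altered ballot: Tanaka 73, Rossi 55, Quinn 153, Ueda 90, Varga 96, Singh 88.
The winner is unchanged: still Quinn.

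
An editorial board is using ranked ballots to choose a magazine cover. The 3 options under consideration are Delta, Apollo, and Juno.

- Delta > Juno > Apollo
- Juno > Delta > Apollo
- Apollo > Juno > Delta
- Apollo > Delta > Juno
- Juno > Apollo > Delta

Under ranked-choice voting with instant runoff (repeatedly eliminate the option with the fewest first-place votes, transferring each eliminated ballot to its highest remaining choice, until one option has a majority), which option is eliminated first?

Delta

Round 1: Apollo 2, Juno 2, Delta 1. Delta has the fewest and is eliminated.
Round 2: Juno 3, Apollo 2. Juno has a majority.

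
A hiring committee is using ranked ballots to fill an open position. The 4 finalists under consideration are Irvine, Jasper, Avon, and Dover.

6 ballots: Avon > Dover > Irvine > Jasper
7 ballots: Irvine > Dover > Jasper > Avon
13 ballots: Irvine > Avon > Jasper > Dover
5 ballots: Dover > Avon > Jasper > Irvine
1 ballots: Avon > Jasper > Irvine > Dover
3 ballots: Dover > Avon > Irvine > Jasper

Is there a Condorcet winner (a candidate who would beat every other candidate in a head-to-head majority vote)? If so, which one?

Irvine

Head-to-head results (35 voters total):
Irvine vs Jasper: Irvine wins 29–6.
Irvine vs Avon: Irvine wins 20–15.
Irvine vs Dover: Irvine wins 21–14.
Jasper vs Avon: Avon wins 28–7.
Jasper vs Dover: Dover wins 21–14.
Avon vs Dover: Avon wins 20–15.
Irvine beats each rival — Jasper (29–6), Avon (20–15), Dover (21–14) — so Irvine is the Condorcet winner.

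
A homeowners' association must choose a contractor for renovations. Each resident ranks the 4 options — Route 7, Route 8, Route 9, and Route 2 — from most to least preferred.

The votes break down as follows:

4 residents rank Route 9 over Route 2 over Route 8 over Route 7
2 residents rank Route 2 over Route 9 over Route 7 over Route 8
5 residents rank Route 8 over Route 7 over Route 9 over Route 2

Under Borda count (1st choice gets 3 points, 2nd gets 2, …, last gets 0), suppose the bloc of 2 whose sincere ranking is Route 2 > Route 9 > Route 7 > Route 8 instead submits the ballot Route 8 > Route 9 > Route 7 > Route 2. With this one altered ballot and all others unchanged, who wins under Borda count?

Route 8

Borda totals with the altered ballot: Route 7 12, Route 8 25, Route 9 21, Route 2 8.
The switch changes the winner from Route 9 to Route 8.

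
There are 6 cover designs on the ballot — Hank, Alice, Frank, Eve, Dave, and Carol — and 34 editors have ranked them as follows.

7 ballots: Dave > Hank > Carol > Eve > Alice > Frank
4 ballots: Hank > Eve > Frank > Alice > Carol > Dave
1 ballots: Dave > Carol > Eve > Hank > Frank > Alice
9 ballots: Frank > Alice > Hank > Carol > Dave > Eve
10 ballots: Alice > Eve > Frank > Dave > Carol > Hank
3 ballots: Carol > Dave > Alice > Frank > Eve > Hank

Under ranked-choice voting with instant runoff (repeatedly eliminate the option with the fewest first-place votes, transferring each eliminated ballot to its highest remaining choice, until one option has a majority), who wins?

Frank

Round 1: Alice 10, Frank 9, Dave 8, Hank 4, Carol 3, Eve 0. Eve has the fewest and is eliminated.
Round 2: Alice 10, Frank 9, Dave 8, Hank 4, Carol 3. Carol has the fewest and is eliminated.
Round 3: Dave 11, Alice 10, Frank 9, Hank 4. Hank has the fewest and is eliminated.
Round 4: Frank 13, Dave 11, Alice 10. Alice has the fewest and is eliminated.
Round 5: Frank 23, Dave 11. Frank has a majority.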